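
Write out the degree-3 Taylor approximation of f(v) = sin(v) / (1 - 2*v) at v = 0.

23*v^3/6 + 2*v^2 + v

Expand 1/(denominator) as a geometric series and multiply by the numerator's series.
[v^0] = 0;  [v^1] = 1;  [v^2] = 2;  [v^3] = 23/6.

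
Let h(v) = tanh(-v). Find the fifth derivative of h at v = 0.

-16

The coefficient of v^5 in the expansion is -2/15, so h^(5)(0) = 5! * (-2/15) = -16.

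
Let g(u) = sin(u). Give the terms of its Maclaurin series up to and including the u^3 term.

-u^3/6 + u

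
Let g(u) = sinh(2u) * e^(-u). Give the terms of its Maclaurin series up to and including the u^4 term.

-5*u^4/3 + 7*u^3/3 - 2*u^2 + 2*u

Expand each factor separately, then convolve coefficients.
g(0) = 0
g′(0) = 2
g′′(0) = -4
g′′′(0) = 14
g^(4)(0) = -40
Dividing each by k! gives the coefficients c_0, ..., c_4.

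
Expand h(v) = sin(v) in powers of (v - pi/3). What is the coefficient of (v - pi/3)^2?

-sqrt(3)/4

h(pi/3) = sqrt(3)/2
h′(pi/3) = 1/2
h′′(pi/3) = -sqrt(3)/2
So c_2 = h′′(pi/3)/2! = -sqrt(3)/4.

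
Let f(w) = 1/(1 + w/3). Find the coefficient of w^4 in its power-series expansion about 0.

Differentiate repeatedly and evaluate at the center.
f(0) = 1
f′(0) = -1/3
f′′(0) = 2/9
f′′′(0) = -2/9
f^(4)(0) = 8/27
Dividing each by k! gives the coefficients c_0, ..., c_4.

1/81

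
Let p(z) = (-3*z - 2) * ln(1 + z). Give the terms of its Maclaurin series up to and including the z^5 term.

Distribute the polynomial across the series and collect like powers.
p(0) = 0
p′(0) = -2
p′′(0) = -4
p′′′(0) = 5
p^(4)(0) = -12
p^(5)(0) = 42

7*z^5/20 - z^4/2 + 5*z^3/6 - 2*z^2 - 2*z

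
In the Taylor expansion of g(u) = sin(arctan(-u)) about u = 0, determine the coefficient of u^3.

1/2

Plug the Maclaurin series of the inner function into that of the outer and collect terms.
g(0) = 0
g′(0) = -1
g′′(0) = 0
g′′′(0) = 3
So c_3 = g′′′(0)/3! = 1/2.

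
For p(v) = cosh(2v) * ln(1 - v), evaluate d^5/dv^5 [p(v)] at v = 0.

Write out both Maclaurin series and multiply, keeping only the needed powers.
The coefficient of v^5 in the expansion is -23/15, so p^(5)(0) = 5! * (-23/15) = -184.

-184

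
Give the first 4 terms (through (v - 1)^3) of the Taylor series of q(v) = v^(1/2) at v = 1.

Differentiate repeatedly and evaluate at the center.
q(1) = 1
q′(1) = 1/2
q′′(1) = -1/4
q′′′(1) = 3/8
Then c_k = q^(k)(1)/k! gives each Taylor coefficient.

(v - 1)^3/16 - (v - 1)^2/8 + (v - 1)/2 + 1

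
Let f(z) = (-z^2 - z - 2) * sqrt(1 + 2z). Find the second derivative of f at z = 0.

-2

Distribute the polynomial across the series and collect like powers.
The coefficient of z^2 in the expansion is -1, so f′′(0) = 2! * (-1) = -2.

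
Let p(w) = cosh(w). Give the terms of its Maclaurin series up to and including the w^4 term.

w^4/24 + w^2/2 + 1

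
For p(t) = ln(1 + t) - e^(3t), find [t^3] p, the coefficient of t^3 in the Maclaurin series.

Combine the two series term by term.
p(0) = -1
p′(0) = -2
p′′(0) = -10
p′′′(0) = -25
So c_3 = p′′′(0)/3! = -25/6.

-25/6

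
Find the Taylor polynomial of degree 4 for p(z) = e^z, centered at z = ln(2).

p(ln(2)) = 2
p′(ln(2)) = 2
p′′(ln(2)) = 2
p′′′(ln(2)) = 2
p^(4)(ln(2)) = 2

(z - ln(2))^4/12 + (z - ln(2))^3/3 + (z - ln(2))^2 + 2*(z - ln(2)) + 2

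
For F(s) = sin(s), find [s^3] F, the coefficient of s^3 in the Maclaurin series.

-1/6

F(0) = 0
F′(0) = 1
F′′(0) = 0
F′′′(0) = -1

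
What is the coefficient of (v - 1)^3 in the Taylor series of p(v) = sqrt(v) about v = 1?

1/16

p(1) = 1
p′(1) = 1/2
p′′(1) = -1/4
p′′′(1) = 3/8
Then c_k = p^(k)(1)/k! gives each Taylor coefficient.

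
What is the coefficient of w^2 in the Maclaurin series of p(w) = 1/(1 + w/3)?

Differentiate repeatedly and evaluate at the center.
[w^0] = 1;  [w^1] = -1/3;  [w^2] = 1/9.
So c_2 = p′′(0)/2! = 1/9.

1/9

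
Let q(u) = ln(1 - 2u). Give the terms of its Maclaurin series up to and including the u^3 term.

-8*u^3/3 - 2*u^2 - 2*u

q(0) = 0
q′(0) = -2
q′′(0) = -4
q′′′(0) = -16
Then c_k = q^(k)(0)/k! gives each Taylor coefficient.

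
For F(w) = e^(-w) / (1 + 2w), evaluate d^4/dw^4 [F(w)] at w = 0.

Multiply the two series term by term and collect like powers.
The coefficient of w^4 in the expansion is 211/8, so F^(4)(0) = 4! * (211/8) = 633.

633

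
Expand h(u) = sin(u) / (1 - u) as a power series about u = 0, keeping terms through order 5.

Write out both Maclaurin series and multiply, keeping only the needed powers.
h(0) = 0
h′(0) = 1
h′′(0) = 2
h′′′(0) = 5
h^(4)(0) = 20
h^(5)(0) = 101

101*u^5/120 + 5*u^4/6 + 5*u^3/6 + u^2 + u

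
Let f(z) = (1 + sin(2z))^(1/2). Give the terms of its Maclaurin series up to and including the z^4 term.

z^4/24 - z^3/6 - z^2/2 + z + 1

Let u equal the inner series; expand the outer function in u and truncate.
f(0) = 1
f′(0) = 1
f′′(0) = -1
f′′′(0) = -1
f^(4)(0) = 1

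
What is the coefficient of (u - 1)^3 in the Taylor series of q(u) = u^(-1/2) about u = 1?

q(1) = 1
q′(1) = -1/2
q′′(1) = 3/4
q′′′(1) = -15/8

-5/16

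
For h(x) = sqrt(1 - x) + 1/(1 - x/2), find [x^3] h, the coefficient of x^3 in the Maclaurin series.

1/16

Add the two expansions coefficient-wise.
h(0) = 2
h′(0) = 0
h′′(0) = 1/4
h′′′(0) = 3/8
So c_3 = h′′′(0)/3! = 1/16.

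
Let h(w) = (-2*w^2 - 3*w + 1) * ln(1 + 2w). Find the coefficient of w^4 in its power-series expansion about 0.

-8

Distribute the polynomial across the series and collect like powers.
h(0) = 0
h′(0) = 2
h′′(0) = -16
h′′′(0) = 28
h^(4)(0) = -192
So c_4 = h^(4)(0)/4! = -8.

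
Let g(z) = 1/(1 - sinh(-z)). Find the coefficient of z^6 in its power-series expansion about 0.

Substitute the inner expansion into the outer series and collect powers.
g(0) = 1
g′(0) = -1
g′′(0) = 2
g′′′(0) = -7
g^(4)(0) = 32
g^(5)(0) = -181
g^(6)(0) = 1232

77/45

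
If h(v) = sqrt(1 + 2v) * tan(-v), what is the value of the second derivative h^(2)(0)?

Expand each factor separately, then convolve coefficients.
The coefficient of v^2 in the expansion is -1, so h′′(0) = 2! * (-1) = -2.

-2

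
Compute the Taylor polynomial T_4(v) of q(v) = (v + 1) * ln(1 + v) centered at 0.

v^4/12 - v^3/6 + v^2/2 + v

Multiply each power in the prefactor through the base expansion.
q(0) = 0
q′(0) = 1
q′′(0) = 1
q′′′(0) = -1
q^(4)(0) = 2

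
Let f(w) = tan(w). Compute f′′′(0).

2

The coefficient of w^3 in the expansion is 1/3, so f′′′(0) = 3! * (1/3) = 2.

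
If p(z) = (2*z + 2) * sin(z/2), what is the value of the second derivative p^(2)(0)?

2

Shift and add copies of the series according to the polynomial's terms.
The coefficient of z^2 in the expansion is 1, so p′′(0) = 2! * (1) = 2.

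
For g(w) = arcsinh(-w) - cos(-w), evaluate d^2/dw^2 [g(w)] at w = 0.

Combine the two series term by term.
From the series, [w^2] g = 1/2; multiply by 2! = 2 to get 1.

1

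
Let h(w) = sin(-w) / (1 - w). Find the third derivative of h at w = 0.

-5

Use 1/(1 - r) = Σ r^k on the denominator, then take the Cauchy product.
From the series, [w^3] h = -5/6; multiply by 3! = 6 to get -5.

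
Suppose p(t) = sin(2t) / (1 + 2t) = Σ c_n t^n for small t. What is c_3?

20/3

Multiply the two series term by term and collect like powers.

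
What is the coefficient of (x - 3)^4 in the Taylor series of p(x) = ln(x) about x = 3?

[(x - 3)^0] = ln(3);  [(x - 3)^1] = 1/3;  [(x - 3)^2] = -1/18;  [(x - 3)^3] = 1/81;  [(x - 3)^4] = -1/324.

-1/324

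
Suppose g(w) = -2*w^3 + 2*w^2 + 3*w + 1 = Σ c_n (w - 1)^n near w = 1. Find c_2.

c_2 = g′′(1)/2! = -4.

-4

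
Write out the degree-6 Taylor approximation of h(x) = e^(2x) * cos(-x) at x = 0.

Write out both Maclaurin series and multiply, keeping only the needed powers.
[x^0] = 1;  [x^1] = 2;  [x^2] = 3/2;  [x^3] = 1/3;  [x^4] = -7/24;  [x^5] = -19/60;  [x^6] = -13/80.

-13*x^6/80 - 19*x^5/60 - 7*x^4/24 + x^3/3 + 3*x^2/2 + 2*x + 1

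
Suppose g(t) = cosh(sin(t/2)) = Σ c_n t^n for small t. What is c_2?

Plug the Maclaurin series of the inner function into that of the outer and collect terms.
g(0) = 1
g′(0) = 0
g′′(0) = 1/4
So c_2 = g′′(0)/2! = 1/8.

1/8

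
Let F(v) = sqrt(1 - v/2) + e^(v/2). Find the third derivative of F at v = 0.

5/64

Combine the two series term by term.
From the series, [v^3] F = 5/384; multiply by 3! = 6 to get 5/64.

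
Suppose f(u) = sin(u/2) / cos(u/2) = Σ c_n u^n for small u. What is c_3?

Write the quotient as an unknown series and match coefficients against numerator = denominator · series.
f(0) = 0
f′(0) = 1/2
f′′(0) = 0
f′′′(0) = 1/4
So c_3 = f′′′(0)/3! = 1/24.

1/24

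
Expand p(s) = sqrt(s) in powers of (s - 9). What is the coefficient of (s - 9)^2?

c_2 = p′′(9)/2! = -1/216.

-1/216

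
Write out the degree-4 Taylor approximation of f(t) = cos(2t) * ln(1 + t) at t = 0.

Take the Cauchy product of the two expansions.
f(0) = 0
f′(0) = 1
f′′(0) = -1
f′′′(0) = -10
f^(4)(0) = 18
Then c_k = f^(k)(0)/k! gives each Taylor coefficient.

3*t^4/4 - 5*t^3/3 - t^2/2 + t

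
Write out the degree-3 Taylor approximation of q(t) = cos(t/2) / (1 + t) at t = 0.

-7*t^3/8 + 7*t^2/8 - t + 1

Expand each factor separately, then convolve coefficients.
[t^0] = 1;  [t^1] = -1;  [t^2] = 7/8;  [t^3] = -7/8.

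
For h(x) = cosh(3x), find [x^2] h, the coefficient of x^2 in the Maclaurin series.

9/2

h(0) = 1
h′(0) = 0
h′′(0) = 9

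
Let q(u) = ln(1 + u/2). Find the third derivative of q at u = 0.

1/4

Use the known series and substitute for the argument.
The coefficient of u^3 in the expansion is 1/24, so q′′′(0) = 3! * (1/24) = 1/4.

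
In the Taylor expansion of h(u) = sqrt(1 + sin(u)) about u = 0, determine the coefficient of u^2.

Substitute the inner expansion into the outer series and collect powers.
h(0) = 1
h′(0) = 1/2
h′′(0) = -1/4
So c_2 = h′′(0)/2! = -1/8.

-1/8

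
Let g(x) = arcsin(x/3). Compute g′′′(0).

The coefficient of x^3 in the expansion is 1/162, so g′′′(0) = 3! * (1/162) = 1/27.

1/27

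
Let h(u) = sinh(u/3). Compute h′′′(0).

1/27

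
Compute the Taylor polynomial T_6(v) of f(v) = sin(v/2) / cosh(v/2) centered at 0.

3*v^5/320 - v^3/12 + v/2

Invert the denominator's series and multiply.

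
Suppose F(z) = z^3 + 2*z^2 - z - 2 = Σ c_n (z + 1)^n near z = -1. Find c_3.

1

[(z + 1)^0] = 0;  [(z + 1)^1] = -2;  [(z + 1)^2] = -1;  [(z + 1)^3] = 1.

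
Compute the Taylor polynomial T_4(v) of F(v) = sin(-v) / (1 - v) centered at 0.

Multiply the numerator's expansion by the denominator's geometric series.
F(0) = 0
F′(0) = -1
F′′(0) = -2
F′′′(0) = -5
F^(4)(0) = -20

-5*v^4/6 - 5*v^3/6 - v^2 - v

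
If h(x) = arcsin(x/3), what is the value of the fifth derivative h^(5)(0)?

1/27

Differentiate repeatedly and evaluate at the center.
The coefficient of x^5 in the expansion is 1/3240, so h^(5)(0) = 5! * (1/3240) = 1/27.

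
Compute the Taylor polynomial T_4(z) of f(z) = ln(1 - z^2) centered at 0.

-z^4/2 - z^2

Differentiate repeatedly and evaluate at the center.
[z^0] = 0;  [z^1] = 0;  [z^2] = -1;  [z^3] = 0;  [z^4] = -1/2.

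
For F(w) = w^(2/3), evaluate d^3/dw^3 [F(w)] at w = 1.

Apply the Taylor formula c_k = f^(k)(a)/k!.
From the series, [(w - 1)^3] F = 4/81; multiply by 3! = 6 to get 8/27.

8/27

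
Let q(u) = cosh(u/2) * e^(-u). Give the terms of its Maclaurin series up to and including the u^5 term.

-61*u^5/1920 + 41*u^4/384 - 7*u^3/24 + 5*u^2/8 - u + 1

Expand each factor separately, then convolve coefficients.
[u^0] = 1;  [u^1] = -1;  [u^2] = 5/8;  [u^3] = -7/24;  [u^4] = 41/384;  [u^5] = -61/1920.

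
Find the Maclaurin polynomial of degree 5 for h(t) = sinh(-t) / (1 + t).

-47*t^5/40 + 7*t^4/6 - 7*t^3/6 + t^2 - t

Take the Cauchy product of the two expansions.
[t^0] = 0;  [t^1] = -1;  [t^2] = 1;  [t^3] = -7/6;  [t^4] = 7/6;  [t^5] = -47/40.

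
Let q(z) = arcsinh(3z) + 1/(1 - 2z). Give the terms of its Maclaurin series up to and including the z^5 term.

2009*z^5/40 + 16*z^4 + 7*z^3/2 + 4*z^2 + 5*z + 1

Combine the two series term by term.
q(0) = 1
q′(0) = 5
q′′(0) = 8
q′′′(0) = 21
q^(4)(0) = 384
q^(5)(0) = 6027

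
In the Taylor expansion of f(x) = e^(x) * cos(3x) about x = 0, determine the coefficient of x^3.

-13/3

Expand each factor separately, then convolve coefficients.
[x^0] = 1;  [x^1] = 1;  [x^2] = -4;  [x^3] = -13/3.
So c_3 = f′′′(0)/3! = -13/3.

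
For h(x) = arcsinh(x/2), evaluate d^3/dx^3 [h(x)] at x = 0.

-1/8

From the series, [x^3] h = -1/48; multiply by 3! = 6 to get -1/8.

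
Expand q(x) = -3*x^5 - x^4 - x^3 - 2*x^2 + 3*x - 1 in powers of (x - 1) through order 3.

-35*(x - 1)^3 - 41*(x - 1)^2 - 23*(x - 1) - 5

q(1) = -5
q′(1) = -23
q′′(1) = -82
q′′′(1) = -210
The Taylor polynomial is Σ q^(k)(1)/k! · (x - 1)^k.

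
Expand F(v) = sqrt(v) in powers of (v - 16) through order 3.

(v - 16)^3/16384 - (v - 16)^2/512 + (v - 16)/8 + 4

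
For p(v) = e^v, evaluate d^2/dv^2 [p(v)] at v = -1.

e^(-1)

The coefficient of (v + 1)^2 in the expansion is e^(-1)/2, so p′′(-1) = 2! * (e^(-1)/2) = e^(-1).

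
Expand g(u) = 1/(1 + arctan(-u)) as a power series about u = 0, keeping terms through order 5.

Compose series: expand the inner function first, then feed it into the outer expansion.

u^5/5 + u^4/3 + 2*u^3/3 + u^2 + u + 1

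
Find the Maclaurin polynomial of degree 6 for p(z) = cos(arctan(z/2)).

-5*z^6/1024 + 3*z^4/128 - z^2/8 + 1

Let u equal the inner series; expand the outer function in u and truncate.
p(0) = 1
p′(0) = 0
p′′(0) = -1/4
p′′′(0) = 0
p^(4)(0) = 9/16
p^(5)(0) = 0
p^(6)(0) = -225/64
Then c_k = p^(k)(0)/k! gives each Taylor coefficient.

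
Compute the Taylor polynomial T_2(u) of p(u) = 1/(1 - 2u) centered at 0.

Apply the Taylor formula c_k = f^(k)(a)/k!.
p(0) = 1
p′(0) = 2
p′′(0) = 8

4*u^2 + 2*u + 1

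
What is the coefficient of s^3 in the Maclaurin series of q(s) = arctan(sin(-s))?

1/2

Plug the Maclaurin series of the inner function into that of the outer and collect terms.
q(0) = 0
q′(0) = -1
q′′(0) = 0
q′′′(0) = 3
The Taylor polynomial is Σ q^(k)(0)/k! · s^k.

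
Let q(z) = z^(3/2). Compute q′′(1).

3/4

The coefficient of (z - 1)^2 in the expansion is 3/8, so q′′(1) = 2! * (3/8) = 3/4.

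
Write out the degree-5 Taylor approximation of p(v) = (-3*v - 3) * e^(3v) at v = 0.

Shift and add copies of the series according to the polynomial's terms.
p(0) = -3
p′(0) = -12
p′′(0) = -45
p′′′(0) = -162
p^(4)(0) = -567
p^(5)(0) = -1944

-81*v^5/5 - 189*v^4/8 - 27*v^3 - 45*v^2/2 - 12*v - 3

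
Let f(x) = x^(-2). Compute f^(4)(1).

120

From the series, [(x - 1)^4] f = 5; multiply by 4! = 24 to get 120.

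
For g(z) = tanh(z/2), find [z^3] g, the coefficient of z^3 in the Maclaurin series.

g(0) = 0
g′(0) = 1/2
g′′(0) = 0
g′′′(0) = -1/4
The Taylor polynomial is Σ g^(k)(0)/k! · z^k.

-1/24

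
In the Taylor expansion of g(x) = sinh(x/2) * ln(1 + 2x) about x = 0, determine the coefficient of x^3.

-1

Multiply the two series term by term and collect like powers.
[x^0] = 0;  [x^1] = 0;  [x^2] = 1;  [x^3] = -1.
So c_3 = g′′′(0)/3! = -1.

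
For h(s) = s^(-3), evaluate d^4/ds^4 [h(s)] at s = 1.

360

Use the known series and substitute for the argument.
The coefficient of (s - 1)^4 in the expansion is 15, so h^(4)(1) = 4! * (15) = 360.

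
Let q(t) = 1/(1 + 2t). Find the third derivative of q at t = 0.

-48

Differentiate repeatedly and evaluate at the center.
The coefficient of t^3 in the expansion is -8, so q′′′(0) = 3! * (-8) = -48.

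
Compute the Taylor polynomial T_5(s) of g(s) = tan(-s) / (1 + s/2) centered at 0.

Expand each factor separately, then convolve coefficients.
[s^0] = 0;  [s^1] = -1;  [s^2] = 1/2;  [s^3] = -7/12;  [s^4] = 7/24;  [s^5] = -67/240.

-67*s^5/240 + 7*s^4/24 - 7*s^3/12 + s^2/2 - s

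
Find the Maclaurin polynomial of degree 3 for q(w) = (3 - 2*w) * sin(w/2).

Multiply each power in the prefactor through the base expansion.

-w^3/16 - w^2 + 3*w/2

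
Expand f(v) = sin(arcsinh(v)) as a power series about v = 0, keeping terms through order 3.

Plug the Maclaurin series of the inner function into that of the outer and collect terms.
[v^0] = 0;  [v^1] = 1;  [v^2] = 0;  [v^3] = -1/3.

-v^3/3 + v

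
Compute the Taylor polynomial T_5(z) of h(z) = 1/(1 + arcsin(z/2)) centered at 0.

Let u equal the inner series; expand the outer function in u and truncate.
h(0) = 1
h′(0) = -1/2
h′′(0) = 1/2
h′′′(0) = -7/8
h^(4)(0) = 2
h^(5)(0) = -189/32
Then c_k = h^(k)(0)/k! gives each Taylor coefficient.

-63*z^5/1280 + z^4/12 - 7*z^3/48 + z^2/4 - z/2 + 1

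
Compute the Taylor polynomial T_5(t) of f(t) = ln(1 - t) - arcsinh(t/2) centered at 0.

Add the two expansions coefficient-wise.
[t^0] = 0;  [t^1] = -3/2;  [t^2] = -1/2;  [t^3] = -5/16;  [t^4] = -1/4;  [t^5] = -259/1280.

-259*t^5/1280 - t^4/4 - 5*t^3/16 - t^2/2 - 3*t/2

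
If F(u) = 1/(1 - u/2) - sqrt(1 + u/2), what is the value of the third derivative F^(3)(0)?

Combine the two series term by term.
The coefficient of u^3 in the expansion is 15/128, so F′′′(0) = 3! * (15/128) = 45/64.

45/64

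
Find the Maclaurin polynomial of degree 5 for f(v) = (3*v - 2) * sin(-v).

v^5/60 + v^4/2 - v^3/3 - 3*v^2 + 2*v

Distribute the polynomial across the series and collect like powers.
f(0) = 0
f′(0) = 2
f′′(0) = -6
f′′′(0) = -2
f^(4)(0) = 12
f^(5)(0) = 2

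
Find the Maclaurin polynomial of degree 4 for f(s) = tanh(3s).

-9*s^3 + 3*s

Compute the successive derivatives at the expansion point and divide by k!.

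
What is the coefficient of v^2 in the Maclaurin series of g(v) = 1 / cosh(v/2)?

-1/8

Invert the denominator's series and multiply.
[v^0] = 1;  [v^1] = 0;  [v^2] = -1/8.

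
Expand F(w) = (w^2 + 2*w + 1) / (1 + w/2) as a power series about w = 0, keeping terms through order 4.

Shift and add copies of the series according to the polynomial's terms.
F(0) = 1
F′(0) = 3/2
F′′(0) = 1/2
F′′′(0) = -3/4
F^(4)(0) = 3/2
Dividing each by k! gives the coefficients c_0, ..., c_4.

w^4/16 - w^3/8 + w^2/4 + 3*w/2 + 1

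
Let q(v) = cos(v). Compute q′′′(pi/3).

From the series, [(v - pi/3)^3] q = sqrt(3)/12; multiply by 3! = 6 to get sqrt(3)/2.

sqrt(3)/2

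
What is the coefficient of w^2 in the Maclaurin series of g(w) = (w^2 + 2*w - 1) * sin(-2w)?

-4

Multiply each power in the prefactor through the base expansion.
g(0) = 0
g′(0) = 2
g′′(0) = -8
Then c_k = g^(k)(0)/k! gives each Taylor coefficient.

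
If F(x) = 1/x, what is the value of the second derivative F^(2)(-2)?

-1/4

Compute the successive derivatives at the expansion point and divide by k!.
The coefficient of (x + 2)^2 in the expansion is -1/8, so F′′(-2) = 2! * (-1/8) = -1/4.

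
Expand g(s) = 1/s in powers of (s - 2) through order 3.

Compute the successive derivatives at the expansion point and divide by k!.
[(s - 2)^0] = 1/2;  [(s - 2)^1] = -1/4;  [(s - 2)^2] = 1/8;  [(s - 2)^3] = -1/16.

-(s - 2)^3/16 + (s - 2)^2/8 - (s - 2)/4 + 1/2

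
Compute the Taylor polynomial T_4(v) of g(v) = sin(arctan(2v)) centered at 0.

Compose series: expand the inner function first, then feed it into the outer expansion.
g(0) = 0
g′(0) = 2
g′′(0) = 0
g′′′(0) = -24
g^(4)(0) = 0

-4*v^3 + 2*v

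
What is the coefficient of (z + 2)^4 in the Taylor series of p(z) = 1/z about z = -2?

-1/32

Compute the successive derivatives at the expansion point and divide by k!.
p(-2) = -1/2
p′(-2) = -1/4
p′′(-2) = -1/4
p′′′(-2) = -3/8
p^(4)(-2) = -3/4
Then c_k = p^(k)(-2)/k! gives each Taylor coefficient.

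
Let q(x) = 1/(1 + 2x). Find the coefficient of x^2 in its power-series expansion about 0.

4

q(0) = 1
q′(0) = -2
q′′(0) = 8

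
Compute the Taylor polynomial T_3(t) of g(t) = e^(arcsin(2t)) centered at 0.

8*t^3/3 + 2*t^2 + 2*t + 1

Plug the Maclaurin series of the inner function into that of the outer and collect terms.
g(0) = 1
g′(0) = 2
g′′(0) = 4
g′′′(0) = 16
Dividing each by k! gives the coefficients c_0, ..., c_3.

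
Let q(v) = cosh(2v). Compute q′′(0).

4

The coefficient of v^2 in the expansion is 2, so q′′(0) = 2! * (2) = 4.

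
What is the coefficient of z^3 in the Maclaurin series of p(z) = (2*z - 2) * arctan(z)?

2/3

Shift and add copies of the series according to the polynomial's terms.
p(0) = 0
p′(0) = -2
p′′(0) = 4
p′′′(0) = 4
So c_3 = p′′′(0)/3! = 2/3.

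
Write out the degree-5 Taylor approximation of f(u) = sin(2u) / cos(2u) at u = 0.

64*u^5/15 + 8*u^3/3 + 2*u

Divide the numerator series by the denominator series (power-series long division).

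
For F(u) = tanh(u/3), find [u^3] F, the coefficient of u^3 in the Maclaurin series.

-1/81

[u^0] = 0;  [u^1] = 1/3;  [u^2] = 0;  [u^3] = -1/81.
So c_3 = F′′′(0)/3! = -1/81.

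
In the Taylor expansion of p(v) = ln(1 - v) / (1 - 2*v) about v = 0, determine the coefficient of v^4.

Expand 1/(denominator) as a geometric series and multiply by the numerator's series.
p(0) = 0
p′(0) = -1
p′′(0) = -5
p′′′(0) = -32
p^(4)(0) = -262
So c_4 = p^(4)(0)/4! = -131/12.

-131/12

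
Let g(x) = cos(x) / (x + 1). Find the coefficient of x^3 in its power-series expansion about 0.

-1/2

Expand 1/(denominator) as a geometric series and multiply by the numerator's series.
[x^0] = 1;  [x^1] = -1;  [x^2] = 1/2;  [x^3] = -1/2.
So c_3 = g′′′(0)/3! = -1/2.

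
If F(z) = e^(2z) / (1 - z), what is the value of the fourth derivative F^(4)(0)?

168

Multiply the numerator's expansion by the denominator's geometric series.
The coefficient of z^4 in the expansion is 7, so F^(4)(0) = 4! * (7) = 168.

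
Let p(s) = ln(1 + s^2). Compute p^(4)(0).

-12

Apply the Taylor formula c_k = f^(k)(a)/k!.
The coefficient of s^4 in the expansion is -1/2, so p^(4)(0) = 4! * (-1/2) = -12.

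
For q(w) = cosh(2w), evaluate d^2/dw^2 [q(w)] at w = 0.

4

From the series, [w^2] q = 2; multiply by 2! = 2 to get 4.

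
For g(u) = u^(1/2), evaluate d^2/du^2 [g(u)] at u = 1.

-1/4

From the series, [(u - 1)^2] g = -1/8; multiply by 2! = 2 to get -1/4.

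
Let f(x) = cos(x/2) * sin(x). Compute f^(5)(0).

61/16

Take the Cauchy product of the two expansions.
The coefficient of x^5 in the expansion is 61/1920, so f^(5)(0) = 5! * (61/1920) = 61/16.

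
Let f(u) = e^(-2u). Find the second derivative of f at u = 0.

4

The coefficient of u^2 in the expansion is 2, so f′′(0) = 2! * (2) = 4.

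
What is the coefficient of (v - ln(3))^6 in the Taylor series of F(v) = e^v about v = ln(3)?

F(ln(3)) = 3
F′(ln(3)) = 3
F′′(ln(3)) = 3
F′′′(ln(3)) = 3
F^(4)(ln(3)) = 3
F^(5)(ln(3)) = 3
F^(6)(ln(3)) = 3
Dividing each by k! gives the coefficients c_0, ..., c_6.

1/240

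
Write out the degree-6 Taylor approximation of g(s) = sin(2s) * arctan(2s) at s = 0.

152*s^6/9 - 8*s^4 + 4*s^2

Expand each factor separately, then convolve coefficients.
g(0) = 0
g′(0) = 0
g′′(0) = 8
g′′′(0) = 0
g^(4)(0) = -192
g^(5)(0) = 0
g^(6)(0) = 12160
The Taylor polynomial is Σ g^(k)(0)/k! · s^k.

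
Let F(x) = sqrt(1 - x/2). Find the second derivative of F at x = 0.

-1/16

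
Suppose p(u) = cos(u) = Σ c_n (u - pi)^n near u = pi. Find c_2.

p(pi) = -1
p′(pi) = 0
p′′(pi) = 1
Dividing each by k! gives the coefficients c_0, ..., c_2.

1/2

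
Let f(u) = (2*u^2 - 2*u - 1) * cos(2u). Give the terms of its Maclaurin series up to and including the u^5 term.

Distribute the polynomial across the series and collect like powers.

-4*u^5/3 - 14*u^4/3 + 4*u^3 + 4*u^2 - 2*u - 1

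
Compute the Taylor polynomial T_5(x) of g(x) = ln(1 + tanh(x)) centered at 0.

x^4/12 - x^2/2 + x

Plug the Maclaurin series of the inner function into that of the outer and collect terms.
[x^0] = 0;  [x^1] = 1;  [x^2] = -1/2;  [x^3] = 0;  [x^4] = 1/12;  [x^5] = 0.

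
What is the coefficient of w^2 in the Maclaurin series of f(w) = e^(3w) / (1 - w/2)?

Write out both Maclaurin series and multiply, keeping only the needed powers.
f(0) = 1
f′(0) = 7/2
f′′(0) = 25/2
So c_2 = f′′(0)/2! = 25/4.

25/4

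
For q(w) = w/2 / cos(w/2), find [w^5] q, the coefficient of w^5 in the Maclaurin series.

Divide the numerator series by the denominator series (power-series long division).
q(0) = 0
q′(0) = 1/2
q′′(0) = 0
q′′′(0) = 3/8
q^(4)(0) = 0
q^(5)(0) = 25/32
So c_5 = q^(5)(0)/5! = 5/768.

5/768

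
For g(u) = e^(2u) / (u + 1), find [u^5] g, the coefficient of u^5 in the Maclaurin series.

Use 1/(1 - r) = Σ r^k on the denominator, then take the Cauchy product.
[u^0] = 1;  [u^1] = 1;  [u^2] = 1;  [u^3] = 1/3;  [u^4] = 1/3;  [u^5] = -1/15.

-1/15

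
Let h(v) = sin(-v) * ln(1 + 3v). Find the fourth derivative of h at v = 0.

-204

Take the Cauchy product of the two expansions.
The coefficient of v^4 in the expansion is -17/2, so h^(4)(0) = 4! * (-17/2) = -204.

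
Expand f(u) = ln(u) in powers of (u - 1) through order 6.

-(u - 1)^6/6 + (u - 1)^5/5 - (u - 1)^4/4 + (u - 1)^3/3 - (u - 1)^2/2 + (u - 1)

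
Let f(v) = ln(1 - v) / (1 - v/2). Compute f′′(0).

Expand each factor separately, then convolve coefficients.
From the series, [v^2] f = -1; multiply by 2! = 2 to get -2.

-2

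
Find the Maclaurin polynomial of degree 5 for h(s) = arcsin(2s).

12*s^5/5 + 4*s^3/3 + 2*s

Compute the successive derivatives at the expansion point and divide by k!.
h(0) = 0
h′(0) = 2
h′′(0) = 0
h′′′(0) = 8
h^(4)(0) = 0
h^(5)(0) = 288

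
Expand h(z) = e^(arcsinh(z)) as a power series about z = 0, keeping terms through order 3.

Compose series: expand the inner function first, then feed it into the outer expansion.
h(0) = 1
h′(0) = 1
h′′(0) = 1
h′′′(0) = 0
Dividing each by k! gives the coefficients c_0, ..., c_3.

z^2/2 + z + 1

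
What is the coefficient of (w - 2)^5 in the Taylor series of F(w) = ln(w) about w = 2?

F(2) = ln(2)
F′(2) = 1/2
F′′(2) = -1/4
F′′′(2) = 1/4
F^(4)(2) = -3/8
F^(5)(2) = 3/4
So c_5 = F^(5)(2)/5! = 1/160.

1/160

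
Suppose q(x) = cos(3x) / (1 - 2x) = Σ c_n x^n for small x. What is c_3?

-1

Take the Cauchy product of the two expansions.
q(0) = 1
q′(0) = 2
q′′(0) = -1
q′′′(0) = -6
So c_3 = q′′′(0)/3! = -1.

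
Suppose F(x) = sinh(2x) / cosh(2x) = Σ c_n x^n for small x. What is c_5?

Divide the numerator series by the denominator series (power-series long division).
F(0) = 0
F′(0) = 2
F′′(0) = 0
F′′′(0) = -16
F^(4)(0) = 0
F^(5)(0) = 512
So c_5 = F^(5)(0)/5! = 64/15.

64/15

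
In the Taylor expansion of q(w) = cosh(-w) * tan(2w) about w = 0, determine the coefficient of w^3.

11/3

Take the Cauchy product of the two expansions.
q(0) = 0
q′(0) = 2
q′′(0) = 0
q′′′(0) = 22
Dividing each by k! gives the coefficients c_0, ..., c_3.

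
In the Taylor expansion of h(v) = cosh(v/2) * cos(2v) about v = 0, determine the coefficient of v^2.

-15/8

Expand each factor separately, then convolve coefficients.
h(0) = 1
h′(0) = 0
h′′(0) = -15/4
Then c_k = h^(k)(0)/k! gives each Taylor coefficient.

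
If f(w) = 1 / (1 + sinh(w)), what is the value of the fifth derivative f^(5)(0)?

Use the geometric series for the reciprocal, then substitute.
From the series, [w^5] f = -181/120; multiply by 5! = 120 to get -181.

-181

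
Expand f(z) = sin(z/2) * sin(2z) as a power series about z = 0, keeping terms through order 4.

Expand each factor separately, then convolve coefficients.
f(0) = 0
f′(0) = 0
f′′(0) = 2
f′′′(0) = 0
f^(4)(0) = -17
Then c_k = f^(k)(0)/k! gives each Taylor coefficient.

-17*z^4/24 + z^2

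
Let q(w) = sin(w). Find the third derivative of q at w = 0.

Apply the Taylor formula c_k = f^(k)(a)/k!.
From the series, [w^3] q = -1/6; multiply by 3! = 6 to get -1.

-1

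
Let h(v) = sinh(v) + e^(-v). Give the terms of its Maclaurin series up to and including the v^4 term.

Combine the two series term by term.
h(0) = 1
h′(0) = 0
h′′(0) = 1
h′′′(0) = 0
h^(4)(0) = 1

v^4/24 + v^2/2 + 1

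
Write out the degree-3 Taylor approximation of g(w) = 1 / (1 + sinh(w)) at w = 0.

Write 1/(1+u) = 1 - u + u^2 - u^3 + ... and substitute the series for u.
[w^0] = 1;  [w^1] = -1;  [w^2] = 1;  [w^3] = -7/6.

-7*w^3/6 + w^2 - w + 1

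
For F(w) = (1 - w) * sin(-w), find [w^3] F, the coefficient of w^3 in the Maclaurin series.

1/6

Multiply each power in the prefactor through the base expansion.
F(0) = 0
F′(0) = -1
F′′(0) = 2
F′′′(0) = 1
Then c_k = F^(k)(0)/k! gives each Taylor coefficient.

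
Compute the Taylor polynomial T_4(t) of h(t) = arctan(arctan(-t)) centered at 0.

2*t^3/3 - t

Let u equal the inner series; expand the outer function in u and truncate.
[t^0] = 0;  [t^1] = -1;  [t^2] = 0;  [t^3] = 2/3;  [t^4] = 0.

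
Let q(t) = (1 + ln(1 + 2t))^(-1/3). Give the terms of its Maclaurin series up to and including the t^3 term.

Plug the Maclaurin series of the inner function into that of the outer and collect terms.
[t^0] = 1;  [t^1] = -2/3;  [t^2] = 14/9;  [t^3] = -328/81.

-328*t^3/81 + 14*t^2/9 - 2*t/3 + 1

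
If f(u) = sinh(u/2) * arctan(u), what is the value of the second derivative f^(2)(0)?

1

Multiply the two series term by term and collect like powers.
From the series, [u^2] f = 1/2; multiply by 2! = 2 to get 1.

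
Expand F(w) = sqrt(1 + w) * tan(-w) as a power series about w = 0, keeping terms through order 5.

-101*w^5/1920 - 11*w^4/48 - 5*w^3/24 - w^2/2 - w

Take the Cauchy product of the two expansions.
F(0) = 0
F′(0) = -1
F′′(0) = -1
F′′′(0) = -5/4
F^(4)(0) = -11/2
F^(5)(0) = -101/16
Dividing each by k! gives the coefficients c_0, ..., c_5.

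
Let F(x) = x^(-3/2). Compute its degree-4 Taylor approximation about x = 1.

315*(x - 1)^4/128 - 35*(x - 1)^3/16 + 15*(x - 1)^2/8 - 3*(x - 1)/2 + 1

[(x - 1)^0] = 1;  [(x - 1)^1] = -3/2;  [(x - 1)^2] = 15/8;  [(x - 1)^3] = -35/16;  [(x - 1)^4] = 315/128.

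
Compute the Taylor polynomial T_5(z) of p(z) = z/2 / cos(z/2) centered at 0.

Write the quotient as an unknown series and match coefficients against numerator = denominator · series.
p(0) = 0
p′(0) = 1/2
p′′(0) = 0
p′′′(0) = 3/8
p^(4)(0) = 0
p^(5)(0) = 25/32

5*z^5/768 + z^3/16 + z/2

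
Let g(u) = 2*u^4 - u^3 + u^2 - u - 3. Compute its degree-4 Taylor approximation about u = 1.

2*(u - 1)^4 + 7*(u - 1)^3 + 10*(u - 1)^2 + 6*(u - 1) - 2

g(1) = -2
g′(1) = 6
g′′(1) = 20
g′′′(1) = 42
g^(4)(1) = 48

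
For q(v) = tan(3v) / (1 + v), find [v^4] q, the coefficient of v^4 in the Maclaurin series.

-12

Expand each factor separately, then convolve coefficients.
q(0) = 0
q′(0) = 3
q′′(0) = -6
q′′′(0) = 72
q^(4)(0) = -288
So c_4 = q^(4)(0)/4! = -12.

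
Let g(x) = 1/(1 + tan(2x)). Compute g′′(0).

Let u equal the inner series; expand the outer function in u and truncate.
From the series, [x^2] g = 4; multiply by 2! = 2 to get 8.

8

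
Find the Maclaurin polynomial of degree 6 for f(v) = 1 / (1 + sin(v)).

17*v^6/45 - 61*v^5/120 + 2*v^4/3 - 5*v^3/6 + v^2 - v + 1

Use the geometric series for the reciprocal, then substitute.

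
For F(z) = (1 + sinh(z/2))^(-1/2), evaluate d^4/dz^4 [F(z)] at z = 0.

Compose series: expand the inner function first, then feed it into the outer expansion.
The coefficient of z^4 in the expansion is 51/2048, so F^(4)(0) = 4! * (51/2048) = 153/256.

153/256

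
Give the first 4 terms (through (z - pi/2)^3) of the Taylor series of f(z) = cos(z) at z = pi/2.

f(pi/2) = 0
f′(pi/2) = -1
f′′(pi/2) = 0
f′′′(pi/2) = 1

(z - pi/2)^3/6 - (z - pi/2)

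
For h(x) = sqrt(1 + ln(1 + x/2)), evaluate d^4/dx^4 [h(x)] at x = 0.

Compose series: expand the inner function first, then feed it into the outer expansion.
From the series, [x^4] h = -143/6144; multiply by 4! = 24 to get -143/256.

-143/256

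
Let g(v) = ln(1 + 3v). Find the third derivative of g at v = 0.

54

The coefficient of v^3 in the expansion is 9, so g′′′(0) = 3! * (9) = 54.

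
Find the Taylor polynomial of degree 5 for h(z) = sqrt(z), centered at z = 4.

Use the known series and substitute for the argument.
h(4) = 2
h′(4) = 1/4
h′′(4) = -1/32
h′′′(4) = 3/256
h^(4)(4) = -15/2048
h^(5)(4) = 105/16384

7*(z - 4)^5/131072 - 5*(z - 4)^4/16384 + (z - 4)^3/512 - (z - 4)^2/64 + (z - 4)/4 + 2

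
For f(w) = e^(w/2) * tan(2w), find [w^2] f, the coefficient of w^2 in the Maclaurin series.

1

Multiply the two series term by term and collect like powers.
f(0) = 0
f′(0) = 2
f′′(0) = 2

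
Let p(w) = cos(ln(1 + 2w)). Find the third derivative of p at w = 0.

Compose series: expand the inner function first, then feed it into the outer expansion.
The coefficient of w^3 in the expansion is 4, so p′′′(0) = 3! * (4) = 24.

24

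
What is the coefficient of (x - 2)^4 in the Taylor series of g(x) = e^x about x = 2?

Differentiate repeatedly and evaluate at the center.
g(2) = e^(2)
g′(2) = e^(2)
g′′(2) = e^(2)
g′′′(2) = e^(2)
g^(4)(2) = e^(2)

e^(2)/24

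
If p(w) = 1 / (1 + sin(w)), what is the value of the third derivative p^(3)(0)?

-5

Expand as Σ (-1)^k u^k with u equal to the inner function's series.
The coefficient of w^3 in the expansion is -5/6, so p′′′(0) = 3! * (-5/6) = -5.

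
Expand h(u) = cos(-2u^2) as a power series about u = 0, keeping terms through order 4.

1 - 2*u^4

h(0) = 1
h′(0) = 0
h′′(0) = 0
h′′′(0) = 0
h^(4)(0) = -48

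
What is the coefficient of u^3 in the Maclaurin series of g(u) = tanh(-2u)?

Compute the successive derivatives at the expansion point and divide by k!.
[u^0] = 0;  [u^1] = -2;  [u^2] = 0;  [u^3] = 8/3.
So c_3 = g′′′(0)/3! = 8/3.

8/3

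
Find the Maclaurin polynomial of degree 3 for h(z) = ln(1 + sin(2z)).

Plug the Maclaurin series of the inner function into that of the outer and collect terms.
h(0) = 0
h′(0) = 2
h′′(0) = -4
h′′′(0) = 8

4*z^3/3 - 2*z^2 + 2*z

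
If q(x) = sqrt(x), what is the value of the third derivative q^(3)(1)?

The coefficient of (x - 1)^3 in the expansion is 1/16, so q′′′(1) = 3! * (1/16) = 3/8.

3/8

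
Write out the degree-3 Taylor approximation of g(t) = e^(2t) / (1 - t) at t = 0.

19*t^3/3 + 5*t^2 + 3*t + 1

Multiply the two series term by term and collect like powers.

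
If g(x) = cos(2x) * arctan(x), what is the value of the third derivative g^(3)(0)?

-14

Write out both Maclaurin series and multiply, keeping only the needed powers.
From the series, [x^3] g = -7/3; multiply by 3! = 6 to get -14.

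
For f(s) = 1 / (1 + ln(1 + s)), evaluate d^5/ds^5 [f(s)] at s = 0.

-694

Write 1/(1+u) = 1 - u + u^2 - u^3 + ... and substitute the series for u.
From the series, [s^5] f = -347/60; multiply by 5! = 120 to get -694.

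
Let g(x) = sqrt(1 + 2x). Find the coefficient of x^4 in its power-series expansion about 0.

-5/8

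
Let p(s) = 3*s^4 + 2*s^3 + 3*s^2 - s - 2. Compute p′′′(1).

Use the known series and substitute for the argument.
The coefficient of (s - 1)^3 in the expansion is 14, so p′′′(1) = 3! * (14) = 84.

84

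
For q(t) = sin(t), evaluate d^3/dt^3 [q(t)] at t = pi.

From the series, [(t - pi)^3] q = 1/6; multiply by 3! = 6 to get 1.

1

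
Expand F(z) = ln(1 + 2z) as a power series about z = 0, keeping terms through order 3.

8*z^3/3 - 2*z^2 + 2*z

Compute the successive derivatives at the expansion point and divide by k!.
F(0) = 0
F′(0) = 2
F′′(0) = -4
F′′′(0) = 16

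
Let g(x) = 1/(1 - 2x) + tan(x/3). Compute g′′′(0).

Combine the two series term by term.
From the series, [x^3] g = 649/81; multiply by 3! = 6 to get 175*14^(71/174)*3^(34/87)*5^(2/3)/48.

175*14^(71/174)*3^(34/87)*5^(2/3)/48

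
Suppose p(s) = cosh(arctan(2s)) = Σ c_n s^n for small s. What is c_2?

Let u equal the inner series; expand the outer function in u and truncate.
[s^0] = 1;  [s^1] = 0;  [s^2] = 2.

2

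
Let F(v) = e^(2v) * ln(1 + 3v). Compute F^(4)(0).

Take the Cauchy product of the two expansions.
The coefficient of v^4 in the expansion is -29/4, so F^(4)(0) = 4! * (-29/4) = -174.

-174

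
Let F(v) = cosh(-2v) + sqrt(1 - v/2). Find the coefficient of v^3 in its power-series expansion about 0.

-1/128

Expand each term separately and add.
[v^0] = 2;  [v^1] = -1/4;  [v^2] = 63/32;  [v^3] = -1/128.
So c_3 = F′′′(0)/3! = -1/128.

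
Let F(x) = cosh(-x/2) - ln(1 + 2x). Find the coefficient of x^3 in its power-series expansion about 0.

-8/3

Expand each term separately and add.
F(0) = 1
F′(0) = -2
F′′(0) = 17/4
F′′′(0) = -16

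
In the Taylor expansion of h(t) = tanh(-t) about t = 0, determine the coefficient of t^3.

1/3

Apply the Taylor formula c_k = f^(k)(a)/k!.
[t^0] = 0;  [t^1] = -1;  [t^2] = 0;  [t^3] = 1/3.
So c_3 = h′′′(0)/3! = 1/3.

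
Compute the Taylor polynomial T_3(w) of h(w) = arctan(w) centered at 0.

Use the known series and substitute for the argument.
h(0) = 0
h′(0) = 1
h′′(0) = 0
h′′′(0) = -2
The Taylor polynomial is Σ h^(k)(0)/k! · w^k.

-w^3/3 + w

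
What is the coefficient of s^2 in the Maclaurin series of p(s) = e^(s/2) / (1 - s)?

Write out both Maclaurin series and multiply, keeping only the needed powers.
p(0) = 1
p′(0) = 3/2
p′′(0) = 13/4
So c_2 = p′′(0)/2! = 13/8.

13/8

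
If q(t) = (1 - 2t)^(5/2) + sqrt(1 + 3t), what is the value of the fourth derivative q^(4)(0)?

Expand each term separately and add.
The coefficient of t^4 in the expansion is -485/128, so q^(4)(0) = 4! * (-485/128) = -243*2^(18/175)*3^(3/35)*5^(12/25)*7^(159/175)/40.

-243*2^(18/175)*3^(3/35)*5^(12/25)*7^(159/175)/40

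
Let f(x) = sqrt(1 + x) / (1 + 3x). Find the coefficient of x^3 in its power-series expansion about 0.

Take the Cauchy product of the two expansions.
f(0) = 1
f′(0) = -5/2
f′′(0) = 59/4
f′′′(0) = -1059/8
Then c_k = f^(k)(0)/k! gives each Taylor coefficient.

-353/16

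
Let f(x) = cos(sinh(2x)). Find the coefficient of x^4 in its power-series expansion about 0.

-2

Substitute the inner expansion into the outer series and collect powers.
f(0) = 1
f′(0) = 0
f′′(0) = -4
f′′′(0) = 0
f^(4)(0) = -48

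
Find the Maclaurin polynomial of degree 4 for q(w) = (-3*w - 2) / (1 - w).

Multiply each power in the prefactor through the base expansion.
q(0) = -2
q′(0) = -5
q′′(0) = -10
q′′′(0) = -30
q^(4)(0) = -120
The Taylor polynomial is Σ q^(k)(0)/k! · w^k.

-5*w^4 - 5*w^3 - 5*w^2 - 5*w - 2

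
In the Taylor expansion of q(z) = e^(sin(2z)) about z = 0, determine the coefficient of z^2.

Compose series: expand the inner function first, then feed it into the outer expansion.
[z^0] = 1;  [z^1] = 2;  [z^2] = 2.
So c_2 = q′′(0)/2! = 2.

2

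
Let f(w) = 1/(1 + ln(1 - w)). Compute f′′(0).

Compose series: expand the inner function first, then feed it into the outer expansion.
The coefficient of w^2 in the expansion is 3/2, so f′′(0) = 2! * (3/2) = 3.

3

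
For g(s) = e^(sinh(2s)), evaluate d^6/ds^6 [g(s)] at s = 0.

Plug the Maclaurin series of the inner function into that of the outer and collect terms.
The coefficient of s^6 in the expansion is 148/45, so g^(6)(0) = 6! * (148/45) = 2368.

2368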